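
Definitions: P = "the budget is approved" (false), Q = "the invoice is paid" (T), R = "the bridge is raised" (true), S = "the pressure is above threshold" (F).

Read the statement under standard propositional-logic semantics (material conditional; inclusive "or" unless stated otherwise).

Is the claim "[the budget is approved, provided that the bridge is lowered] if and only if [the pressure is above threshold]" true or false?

The statement is false.

In symbols: (¬R → P) ↔ S

¬R = ¬T = F
¬R → P = F → F = T
(¬R → P) ↔ S = T ↔ F = F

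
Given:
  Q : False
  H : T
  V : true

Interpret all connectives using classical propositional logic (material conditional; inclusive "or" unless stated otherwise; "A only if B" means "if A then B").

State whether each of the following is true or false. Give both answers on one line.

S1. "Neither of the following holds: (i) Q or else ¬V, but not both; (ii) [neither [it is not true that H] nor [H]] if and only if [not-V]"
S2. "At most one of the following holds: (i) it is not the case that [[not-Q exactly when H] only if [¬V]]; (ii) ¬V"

S1: Formalization: (Q xor ~V) nor ((~H nor H) <-> ~V)

~V = ~T = F
Q xor ~V = F xor F = F
~H = ~T = F
~H nor H = F nor T = F
~V = ~T = F
(~H nor H) <-> ~V = F <-> F = T
(Q xor ~V) nor ((~H nor H) <-> ~V) = F nor T = F
Thus S1 is false.

S2: Parsed as ~((~Q <-> H) -> ~V) nand ~V

~Q = ~F = T
~Q <-> H = T <-> T = T
~V = ~T = F
(~Q <-> H) -> ~V = T -> F = F
~((~Q <-> H) -> ~V) = ~F = T
~V = ~T = F
~((~Q <-> H) -> ~V) nand ~V = T nand F = T
Thus S2 is true.

S1 F / S2 T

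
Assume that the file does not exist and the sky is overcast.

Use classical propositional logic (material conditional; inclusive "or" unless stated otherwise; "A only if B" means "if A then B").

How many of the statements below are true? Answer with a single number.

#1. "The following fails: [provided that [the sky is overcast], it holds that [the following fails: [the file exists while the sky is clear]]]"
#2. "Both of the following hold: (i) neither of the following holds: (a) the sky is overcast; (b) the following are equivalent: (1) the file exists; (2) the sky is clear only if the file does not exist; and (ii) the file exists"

0

Let H = "the sky is overcast" (T), K = "the file exists" (F).

#1: In symbols: ¬(H → ¬(K ∧ ¬H))

¬H = ¬T = F
K ∧ ¬H = F ∧ F = F
¬(K ∧ ¬H) = ¬F = T
H → ¬(K ∧ ¬H) = T → T = T
¬(H → ¬(K ∧ ¬H)) = ¬T = F
Hence #1 is false.

#2: Parsed as (H ↓ (K ↔ (¬H → ¬K))) ∧ K

¬H = ¬T = F
¬K = ¬F = T
¬H → ¬K = F → T = T
K ↔ (¬H → ¬K) = F ↔ T = F
H ↓ (K ↔ (¬H → ¬K)) = T ↓ F = F
(H ↓ (K ↔ (¬H → ¬K))) ∧ K = F ∧ F = F
Thus #2 is false.

0 of the 2 statements are true (none).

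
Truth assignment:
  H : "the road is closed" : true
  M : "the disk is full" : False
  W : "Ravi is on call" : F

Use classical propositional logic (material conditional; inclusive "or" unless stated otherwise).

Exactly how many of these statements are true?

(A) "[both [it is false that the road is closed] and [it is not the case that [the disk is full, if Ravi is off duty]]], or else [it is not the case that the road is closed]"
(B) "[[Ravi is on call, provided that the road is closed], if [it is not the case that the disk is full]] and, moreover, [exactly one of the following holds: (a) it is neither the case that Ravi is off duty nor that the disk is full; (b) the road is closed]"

(A): Parsed as (~H & ~(~W -> M)) | ~H

~H = ~T = F
~W = ~F = T
~W -> M = T -> F = F
~(~W -> M) = ~F = T
~H & ~(~W -> M) = F & T = F
~H = ~T = F
(~H & ~(~W -> M)) | ~H = F | F = F
Thus (A) is false.

(B): Formalization: (~M -> (H -> W)) & ((~W nor M) xor H)

~M = ~F = T
H -> W = T -> F = F
~M -> (H -> W) = T -> F = F
~W = ~F = T
~W nor M = T nor F = F
(~W nor M) xor H = F xor T = T
(~M -> (H -> W)) & ((~W nor M) xor H) = F & T = F
So (B) is false.

True statements: 0 (none).

0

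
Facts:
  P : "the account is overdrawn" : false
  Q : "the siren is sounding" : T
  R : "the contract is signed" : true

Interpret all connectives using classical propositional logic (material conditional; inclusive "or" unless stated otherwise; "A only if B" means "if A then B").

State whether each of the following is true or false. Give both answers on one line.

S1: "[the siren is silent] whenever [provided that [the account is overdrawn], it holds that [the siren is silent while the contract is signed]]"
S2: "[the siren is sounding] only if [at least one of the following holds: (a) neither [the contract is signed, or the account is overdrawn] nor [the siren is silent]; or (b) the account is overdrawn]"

S1 false, S2 false

S1: Parsed as (P -> (not Q and R)) -> not Q

not Q = not True = False
not Q and R = False and True = False
P -> (not Q and R) = False -> False = True
not Q = not True = False
(P -> (not Q and R)) -> not Q = True -> False = False
Thus S1 is false.

S2: Formalization: Q -> (((R or P) nor not Q) or P)

R or P = True or False = True
not Q = not True = False
(R or P) nor not Q = True nor False = False
((R or P) nor not Q) or P = False or False = False
Q -> (((R or P) nor not Q) or P) = True -> False = False
So S2 is false.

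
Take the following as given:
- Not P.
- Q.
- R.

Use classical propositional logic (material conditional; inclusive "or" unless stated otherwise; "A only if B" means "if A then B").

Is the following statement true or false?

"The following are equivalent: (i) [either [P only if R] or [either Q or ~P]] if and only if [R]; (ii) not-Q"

False

Parsed as (((P -> R) | (Q | ~P)) <-> R) <-> ~Q

P -> R = F -> T = T
~P = ~F = T
Q | ~P = T | T = T
(P -> R) | (Q | ~P) = T | T = T
((P -> R) | (Q | ~P)) <-> R = T <-> T = T
~Q = ~T = F
(((P -> R) | (Q | ~P)) <-> R) <-> ~Q = T <-> F = F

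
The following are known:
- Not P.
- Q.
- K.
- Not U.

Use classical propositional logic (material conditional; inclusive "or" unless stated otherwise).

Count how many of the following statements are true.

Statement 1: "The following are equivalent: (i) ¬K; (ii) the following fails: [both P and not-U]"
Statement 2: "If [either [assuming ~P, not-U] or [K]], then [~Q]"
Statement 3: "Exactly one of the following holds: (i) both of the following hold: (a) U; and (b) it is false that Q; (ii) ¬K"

0

Statement 1: In symbols: ¬K ↔ ¬(P ∧ ¬U)

¬K = ¬T = F
¬U = ¬F = T
P ∧ ¬U = F ∧ T = F
¬(P ∧ ¬U) = ¬F = T
¬K ↔ ¬(P ∧ ¬U) = F ↔ T = F
So Statement 1 is false.

Statement 2: This is ((¬P → ¬U) ∨ K) → ¬Q.

¬P = ¬F = T
¬U = ¬F = T
¬P → ¬U = T → T = T
(¬P → ¬U) ∨ K = T ∨ T = T
¬Q = ¬T = F
((¬P → ¬U) ∨ K) → ¬Q = T → F = F
Thus Statement 2 is false.

Statement 3: Parsed as (U ∧ ¬Q) ⊕ ¬K

¬Q = ¬T = F
U ∧ ¬Q = F ∧ F = F
¬K = ¬T = F
(U ∧ ¬Q) ⊕ ¬K = F ⊕ F = F
Thus Statement 3 is false.

0 of the 3 statements are true (none).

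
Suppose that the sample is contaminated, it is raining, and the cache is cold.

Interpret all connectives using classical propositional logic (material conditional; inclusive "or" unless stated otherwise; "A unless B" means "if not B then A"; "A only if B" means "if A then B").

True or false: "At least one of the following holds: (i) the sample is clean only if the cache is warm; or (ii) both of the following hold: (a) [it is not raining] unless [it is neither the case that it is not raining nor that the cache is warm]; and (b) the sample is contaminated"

Let R = "the sample is contaminated" (T), P = "the cache is warm" (F), H = "it is raining" (T).
This is (¬R → P) ∨ ((¬H ∨ (¬H ↓ P)) ∧ R).

¬R = ¬T = F
¬R → P = F → F = T
¬H = ¬T = F
¬H = ¬T = F
¬H ↓ P = F ↓ F = T
¬H ∨ (¬H ↓ P) = F ∨ T = T
(¬H ∨ (¬H ↓ P)) ∧ R = T ∧ T = T
(¬R → P) ∨ ((¬H ∨ (¬H ↓ P)) ∧ R) = T ∨ T = T

True.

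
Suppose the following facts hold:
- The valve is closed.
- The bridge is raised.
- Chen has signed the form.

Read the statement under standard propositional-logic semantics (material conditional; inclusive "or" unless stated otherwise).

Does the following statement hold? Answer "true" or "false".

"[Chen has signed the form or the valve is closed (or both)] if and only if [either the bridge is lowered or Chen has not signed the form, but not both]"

Let S = "Chen has signed the form" (T), R = "the valve is open" (F), U = "the bridge is raised" (T).
This is (S | ~R) <-> (~U xor ~S).

~R = ~F = T
S | ~R = T | T = T
~U = ~T = F
~S = ~T = F
~U xor ~S = F xor F = F
(S | ~R) <-> (~U xor ~S) = T <-> F = F

false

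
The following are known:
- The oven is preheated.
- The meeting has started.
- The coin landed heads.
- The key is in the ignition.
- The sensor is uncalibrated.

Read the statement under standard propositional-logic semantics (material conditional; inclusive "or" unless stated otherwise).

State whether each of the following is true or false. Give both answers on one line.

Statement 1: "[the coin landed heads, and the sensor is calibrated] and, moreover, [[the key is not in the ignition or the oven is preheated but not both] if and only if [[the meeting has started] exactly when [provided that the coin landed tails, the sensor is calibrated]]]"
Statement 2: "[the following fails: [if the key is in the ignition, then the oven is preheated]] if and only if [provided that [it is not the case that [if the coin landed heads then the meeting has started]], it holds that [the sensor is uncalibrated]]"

Statement 1 false / Statement 2 false

Let L = "the coin landed heads" (T), P = "the sensor is calibrated" (F), M = "the key is in the ignition" (T), G = "the oven is preheated" (T), R = "the meeting has started" (T).

Statement 1: This is (L ∧ P) ∧ ((¬M ⊕ G) ↔ (R ↔ (¬L → P))).

L ∧ P = T ∧ F = F
¬M = ¬T = F
¬M ⊕ G = F ⊕ T = T
¬L = ¬T = F
¬L → P = F → F = T
R ↔ (¬L → P) = T ↔ T = T
(¬M ⊕ G) ↔ (R ↔ (¬L → P)) = T ↔ T = T
(L ∧ P) ∧ ((¬M ⊕ G) ↔ (R ↔ (¬L → P))) = F ∧ T = F
Thus Statement 1 is false.

Statement 2: Formalization: ¬(M → G) ↔ (¬(L → R) → ¬P)

M → G = T → T = T
¬(M → G) = ¬T = F
L → R = T → T = T
¬(L → R) = ¬T = F
¬P = ¬F = T
¬(L → R) → ¬P = F → T = T
¬(M → G) ↔ (¬(L → R) → ¬P) = F ↔ T = F
So Statement 2 is false.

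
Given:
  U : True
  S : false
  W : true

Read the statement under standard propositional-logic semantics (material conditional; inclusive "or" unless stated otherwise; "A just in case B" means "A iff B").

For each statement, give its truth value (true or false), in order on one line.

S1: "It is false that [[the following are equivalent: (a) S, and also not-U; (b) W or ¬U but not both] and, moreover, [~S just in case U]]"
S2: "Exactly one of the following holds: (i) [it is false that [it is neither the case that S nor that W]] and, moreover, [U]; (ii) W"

S1 T, S2 F

S1: This is ~(((S & ~U) <-> (W xor ~U)) & (~S <-> U)).

~U = ~T = F
S & ~U = F & F = F
~U = ~T = F
W xor ~U = T xor F = T
(S & ~U) <-> (W xor ~U) = F <-> T = F
~S = ~F = T
~S <-> U = T <-> T = T
((S & ~U) <-> (W xor ~U)) & (~S <-> U) = F & T = F
~(((S & ~U) <-> (W xor ~U)) & (~S <-> U)) = ~F = T
Hence S1 is true.

S2: Formalization: (~(S nor W) & U) xor W

S nor W = F nor T = F
~(S nor W) = ~F = T
~(S nor W) & U = T & T = T
(~(S nor W) & U) xor W = T xor T = F
Hence S2 is false.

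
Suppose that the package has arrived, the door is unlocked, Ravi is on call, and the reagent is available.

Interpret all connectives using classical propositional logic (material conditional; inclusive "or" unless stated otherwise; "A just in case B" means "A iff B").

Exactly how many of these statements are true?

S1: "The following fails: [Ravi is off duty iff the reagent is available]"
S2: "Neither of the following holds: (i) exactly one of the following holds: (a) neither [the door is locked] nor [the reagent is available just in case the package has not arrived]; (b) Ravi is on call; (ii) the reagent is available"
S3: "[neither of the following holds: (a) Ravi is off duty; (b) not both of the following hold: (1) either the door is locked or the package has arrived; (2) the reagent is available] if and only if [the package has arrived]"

Let K = "Ravi is on call" (T), W = "the reagent is available" (T), L = "the door is locked" (F), S = "the package has arrived" (T).

S1: Parsed as ¬(¬K ↔ W)

¬K = ¬T = F
¬K ↔ W = F ↔ T = F
¬(¬K ↔ W) = ¬F = T
Thus S1 is true.

S2: This is ((L ↓ (W ↔ ¬S)) ⊕ K) ↓ W.

¬S = ¬T = F
W ↔ ¬S = T ↔ F = F
L ↓ (W ↔ ¬S) = F ↓ F = T
(L ↓ (W ↔ ¬S)) ⊕ K = T ⊕ T = F
((L ↓ (W ↔ ¬S)) ⊕ K) ↓ W = F ↓ T = F
So S2 is false.

S3: In symbols: (¬K ↓ ((L ∨ S) ↑ W)) ↔ S

¬K = ¬T = F
L ∨ S = F ∨ T = T
(L ∨ S) ↑ W = T ↑ T = F
¬K ↓ ((L ∨ S) ↑ W) = F ↓ F = T
(¬K ↓ ((L ∨ S) ↑ W)) ↔ S = T ↔ T = T
So S3 is true.

True statements: 2.

2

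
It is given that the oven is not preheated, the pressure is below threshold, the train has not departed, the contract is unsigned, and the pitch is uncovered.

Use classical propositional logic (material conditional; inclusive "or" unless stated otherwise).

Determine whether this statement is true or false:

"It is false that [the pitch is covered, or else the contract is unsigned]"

Let N = "the pitch is covered" (F), U = "the contract is signed" (F).
This is ~(N | ~U).

~U = ~F = T
N | ~U = F | T = T
~(N | ~U) = ~T = F

False.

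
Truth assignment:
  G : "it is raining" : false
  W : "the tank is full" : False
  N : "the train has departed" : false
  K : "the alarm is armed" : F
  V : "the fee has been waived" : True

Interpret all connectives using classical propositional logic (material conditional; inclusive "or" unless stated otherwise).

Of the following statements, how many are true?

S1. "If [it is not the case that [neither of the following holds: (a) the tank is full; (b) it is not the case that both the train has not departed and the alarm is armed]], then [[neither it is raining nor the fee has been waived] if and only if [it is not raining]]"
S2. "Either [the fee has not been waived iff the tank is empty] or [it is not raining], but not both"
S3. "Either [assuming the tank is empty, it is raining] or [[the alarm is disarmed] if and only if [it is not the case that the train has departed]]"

S1: In symbols: ~(W nor (~N nand K)) -> ((G nor V) <-> ~G)

~N = ~F = T
~N nand K = T nand F = T
W nor (~N nand K) = F nor T = F
~(W nor (~N nand K)) = ~F = T
G nor V = F nor T = F
~G = ~F = T
(G nor V) <-> ~G = F <-> T = F
~(W nor (~N nand K)) -> ((G nor V) <-> ~G) = T -> F = F
Thus S1 is false.

S2: Formalization: (~V <-> ~W) xor ~G

~V = ~T = F
~W = ~F = T
~V <-> ~W = F <-> T = F
~G = ~F = T
(~V <-> ~W) xor ~G = F xor T = T
Thus S2 is true.

S3: Formalization: (~W -> G) | (~K <-> ~N)

~W = ~F = T
~W -> G = T -> F = F
~K = ~F = T
~N = ~F = T
~K <-> ~N = T <-> T = T
(~W -> G) | (~K <-> ~N) = F | T = T
So S3 is true.

True statements: 2.

2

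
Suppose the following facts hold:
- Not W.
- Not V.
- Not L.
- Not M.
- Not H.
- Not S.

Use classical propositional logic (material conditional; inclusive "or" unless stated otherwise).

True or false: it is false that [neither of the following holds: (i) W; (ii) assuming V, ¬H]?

Parsed as not (W nor (V -> not H))

not H = not False = True
V -> not H = False -> True = True
W nor (V -> not H) = False nor True = False
not (W nor (V -> not H)) = not False = True

The statement is true.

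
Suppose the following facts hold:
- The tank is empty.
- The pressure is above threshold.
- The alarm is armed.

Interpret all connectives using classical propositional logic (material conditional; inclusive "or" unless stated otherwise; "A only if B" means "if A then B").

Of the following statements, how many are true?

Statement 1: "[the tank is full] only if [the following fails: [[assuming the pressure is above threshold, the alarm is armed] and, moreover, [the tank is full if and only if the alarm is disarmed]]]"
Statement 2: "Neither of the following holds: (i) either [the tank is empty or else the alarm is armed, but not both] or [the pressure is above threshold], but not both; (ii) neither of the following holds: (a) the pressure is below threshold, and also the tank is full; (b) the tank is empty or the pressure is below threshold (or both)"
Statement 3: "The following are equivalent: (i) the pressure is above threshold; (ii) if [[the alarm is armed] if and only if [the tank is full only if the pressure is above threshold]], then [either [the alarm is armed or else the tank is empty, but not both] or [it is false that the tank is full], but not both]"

Let P = "the tank is full" (F), Q = "the pressure is above threshold" (T), R = "the alarm is armed" (T).

Statement 1: Formalization: P -> ~((Q -> R) & (P <-> ~R))

Q -> R = T -> T = T
~R = ~T = F
P <-> ~R = F <-> F = T
(Q -> R) & (P <-> ~R) = T & T = T
~((Q -> R) & (P <-> ~R)) = ~T = F
P -> ~((Q -> R) & (P <-> ~R)) = F -> F = T
Thus Statement 1 is true.

Statement 2: This is ((~P xor R) xor Q) nor ((~Q & P) nor (~P | ~Q)).

~P = ~F = T
~P xor R = T xor T = F
(~P xor R) xor Q = F xor T = T
~Q = ~T = F
~Q & P = F & F = F
~P = ~F = T
~Q = ~T = F
~P | ~Q = T | F = T
(~Q & P) nor (~P | ~Q) = F nor T = F
((~P xor R) xor Q) nor ((~Q & P) nor (~P | ~Q)) = T nor F = F
Hence Statement 2 is false.

Statement 3: Parsed as Q <-> ((R <-> (P -> Q)) -> ((R xor ~P) xor ~P))

P -> Q = F -> T = T
R <-> (P -> Q) = T <-> T = T
~P = ~F = T
R xor ~P = T xor T = F
~P = ~F = T
(R xor ~P) xor ~P = F xor T = T
(R <-> (P -> Q)) -> ((R xor ~P) xor ~P) = T -> T = T
Q <-> ((R <-> (P -> Q)) -> ((R xor ~P) xor ~P)) = T <-> T = T
Thus Statement 3 is true.

True statements: 2 (Statement 1, Statement 3).

2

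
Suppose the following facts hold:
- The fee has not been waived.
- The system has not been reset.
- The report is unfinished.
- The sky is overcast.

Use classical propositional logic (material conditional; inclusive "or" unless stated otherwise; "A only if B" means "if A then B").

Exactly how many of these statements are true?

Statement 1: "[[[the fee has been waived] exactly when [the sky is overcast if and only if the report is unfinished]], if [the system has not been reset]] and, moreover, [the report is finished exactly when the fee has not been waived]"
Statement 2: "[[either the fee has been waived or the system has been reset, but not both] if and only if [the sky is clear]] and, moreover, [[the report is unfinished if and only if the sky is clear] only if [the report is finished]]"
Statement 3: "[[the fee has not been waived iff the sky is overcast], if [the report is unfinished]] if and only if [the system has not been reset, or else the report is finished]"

2

Let Q = "the system has been reset" (F), P = "the fee has been waived" (F), S = "the sky is overcast" (T), R = "the report is finished" (F).

Statement 1: This is (¬Q → (P ↔ (S ↔ ¬R))) ∧ (R ↔ ¬P).

¬Q = ¬F = T
¬R = ¬F = T
S ↔ ¬R = T ↔ T = T
P ↔ (S ↔ ¬R) = F ↔ T = F
¬Q → (P ↔ (S ↔ ¬R)) = T → F = F
¬P = ¬F = T
R ↔ ¬P = F ↔ T = F
(¬Q → (P ↔ (S ↔ ¬R))) ∧ (R ↔ ¬P) = F ∧ F = F
So Statement 1 is false.

Statement 2: Formalization: ((P ⊕ Q) ↔ ¬S) ∧ ((¬R ↔ ¬S) → R)

P ⊕ Q = F ⊕ F = F
¬S = ¬T = F
(P ⊕ Q) ↔ ¬S = F ↔ F = T
¬R = ¬F = T
¬S = ¬T = F
¬R ↔ ¬S = T ↔ F = F
(¬R ↔ ¬S) → R = F → F = T
((P ⊕ Q) ↔ ¬S) ∧ ((¬R ↔ ¬S) → R) = T ∧ T = T
Thus Statement 2 is true.

Statement 3: Parsed as (¬R → (¬P ↔ S)) ↔ (¬Q ∨ R)

¬R = ¬F = T
¬P = ¬F = T
¬P ↔ S = T ↔ T = T
¬R → (¬P ↔ S) = T → T = T
¬Q = ¬F = T
¬Q ∨ R = T ∨ F = T
(¬R → (¬P ↔ S)) ↔ (¬Q ∨ R) = T ↔ T = T
Hence Statement 3 is true.

True statements: 2 (Statement 2, Statement 3).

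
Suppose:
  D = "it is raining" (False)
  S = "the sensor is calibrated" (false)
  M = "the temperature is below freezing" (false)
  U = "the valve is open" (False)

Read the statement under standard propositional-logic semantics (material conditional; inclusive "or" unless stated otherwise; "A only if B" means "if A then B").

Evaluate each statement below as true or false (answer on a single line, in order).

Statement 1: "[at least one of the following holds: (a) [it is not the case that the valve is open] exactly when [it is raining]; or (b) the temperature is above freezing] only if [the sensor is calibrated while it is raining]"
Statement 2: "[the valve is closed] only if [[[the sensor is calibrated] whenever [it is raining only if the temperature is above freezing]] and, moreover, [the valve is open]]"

Statement 1: Formalization: ((not U iff D) or not M) -> (S and D)

not U = not False = True
not U iff D = True iff False = False
not M = not False = True
(not U iff D) or not M = False or True = True
S and D = False and False = False
((not U iff D) or not M) -> (S and D) = True -> False = False
Thus Statement 1 is false.

Statement 2: Parsed as not U -> (((D -> not M) -> S) and U)

not U = not False = True
not M = not False = True
D -> not M = False -> True = True
(D -> not M) -> S = True -> False = False
((D -> not M) -> S) and U = False and False = False
not U -> (((D -> not M) -> S) and U) = True -> False = False
Thus Statement 2 is false.

Statement 1 F; Statement 2 F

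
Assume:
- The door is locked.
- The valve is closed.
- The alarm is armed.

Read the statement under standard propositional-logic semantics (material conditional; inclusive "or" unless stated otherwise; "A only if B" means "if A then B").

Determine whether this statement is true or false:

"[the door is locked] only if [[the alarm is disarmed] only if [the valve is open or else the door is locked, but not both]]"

The statement is true.

Let P = "the door is locked" (T), R = "the alarm is armed" (T), Q = "the valve is open" (F).
Formalization: P -> (~R -> (Q xor P))

~R = ~T = F
Q xor P = F xor T = T
~R -> (Q xor P) = F -> T = T
P -> (~R -> (Q xor P)) = T -> T = T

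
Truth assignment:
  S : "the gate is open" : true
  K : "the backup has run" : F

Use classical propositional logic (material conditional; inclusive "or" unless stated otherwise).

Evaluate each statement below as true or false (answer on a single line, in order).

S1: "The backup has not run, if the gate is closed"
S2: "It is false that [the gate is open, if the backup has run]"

S1: This is not S -> not K.

not S = not True = False
not K = not False = True
not S -> not K = False -> True = True
Thus S1 is true.

S2: In symbols: not (K -> S)

K -> S = False -> True = True
not (K -> S) = not True = False
Hence S2 is false.

S1 True, S2 False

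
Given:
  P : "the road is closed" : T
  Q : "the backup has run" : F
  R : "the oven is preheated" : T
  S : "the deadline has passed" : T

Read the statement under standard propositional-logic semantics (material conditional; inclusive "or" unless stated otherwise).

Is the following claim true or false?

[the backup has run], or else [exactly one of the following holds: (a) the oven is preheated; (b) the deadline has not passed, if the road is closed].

This is Q ∨ (R ⊕ (P → ¬S)).

¬S = ¬T = F
P → ¬S = T → F = F
R ⊕ (P → ¬S) = T ⊕ F = T
Q ∨ (R ⊕ (P → ¬S)) = F ∨ T = T

True.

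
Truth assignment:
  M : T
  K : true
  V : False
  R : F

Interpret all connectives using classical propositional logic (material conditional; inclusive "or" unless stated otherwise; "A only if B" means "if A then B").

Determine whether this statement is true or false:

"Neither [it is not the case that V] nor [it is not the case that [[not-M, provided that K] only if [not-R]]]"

False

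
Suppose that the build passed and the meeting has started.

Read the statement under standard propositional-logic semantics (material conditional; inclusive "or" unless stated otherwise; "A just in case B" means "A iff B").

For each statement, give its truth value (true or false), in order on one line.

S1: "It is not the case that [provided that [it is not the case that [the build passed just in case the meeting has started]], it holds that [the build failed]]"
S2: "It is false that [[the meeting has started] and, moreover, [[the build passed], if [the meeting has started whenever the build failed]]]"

Let R = "the build passed" (T), U = "the meeting has started" (T).

S1: Parsed as ~(~(R <-> U) -> ~R)

R <-> U = T <-> T = T
~(R <-> U) = ~T = F
~R = ~T = F
~(R <-> U) -> ~R = F -> F = T
~(~(R <-> U) -> ~R) = ~T = F
So S1 is false.

S2: Parsed as ~(U & ((~R -> U) -> R))

~R = ~T = F
~R -> U = F -> T = T
(~R -> U) -> R = T -> T = T
U & ((~R -> U) -> R) = T & T = T
~(U & ((~R -> U) -> R)) = ~T = F
So S2 is false.

S1 F / S2 F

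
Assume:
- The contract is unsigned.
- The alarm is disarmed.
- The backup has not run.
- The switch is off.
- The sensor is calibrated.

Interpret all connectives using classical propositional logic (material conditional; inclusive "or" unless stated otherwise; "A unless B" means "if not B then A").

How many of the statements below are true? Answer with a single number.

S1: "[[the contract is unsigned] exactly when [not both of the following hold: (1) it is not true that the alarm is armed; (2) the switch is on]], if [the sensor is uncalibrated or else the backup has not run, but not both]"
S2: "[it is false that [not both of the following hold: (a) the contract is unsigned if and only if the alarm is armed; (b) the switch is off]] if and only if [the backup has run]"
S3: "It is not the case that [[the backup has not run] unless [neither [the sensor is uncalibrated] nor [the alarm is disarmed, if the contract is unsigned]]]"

Let N = "the sensor is calibrated" (True), S = "the backup has run" (False), G = "the contract is signed" (False), U = "the alarm is armed" (False), P = "the switch is on" (False).

S1: Parsed as (not N xor not S) -> (not G iff (not U nand P))

not N = not True = False
not S = not False = True
not N xor not S = False xor True = True
not G = not False = True
not U = not False = True
not U nand P = True nand False = True
not G iff (not U nand P) = True iff True = True
(not N xor not S) -> (not G iff (not U nand P)) = True -> True = True
Hence S1 is true.

S2: In symbols: not ((not G iff U) nand not P) iff S

not G = not False = True
not G iff U = True iff False = False
not P = not False = True
(not G iff U) nand not P = False nand True = True
not ((not G iff U) nand not P) = not True = False
not ((not G iff U) nand not P) iff S = False iff False = True
Thus S2 is true.

S3: In symbols: not (not S or (not N nor (not G -> not U)))

not S = not False = True
not N = not True = False
not G = not False = True
not U = not False = True
not G -> not U = True -> True = True
not N nor (not G -> not U) = False nor True = False
not S or (not N nor (not G -> not U)) = True or False = True
not (not S or (not N nor (not G -> not U))) = not True = False
Hence S3 is false.

2 of the 3 statements are true (S1, S2).

2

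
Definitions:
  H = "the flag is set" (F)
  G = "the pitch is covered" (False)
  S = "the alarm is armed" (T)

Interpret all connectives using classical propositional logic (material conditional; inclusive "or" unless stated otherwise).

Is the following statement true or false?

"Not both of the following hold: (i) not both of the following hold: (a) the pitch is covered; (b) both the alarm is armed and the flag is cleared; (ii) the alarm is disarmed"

Values: G=F, S=T, H=F.
Formalization: (G nand (S & ~H)) nand ~S

~H = ~F = T
S & ~H = T & T = T
G nand (S & ~H) = F nand T = T
~S = ~T = F
(G nand (S & ~H)) nand ~S = T nand F = T

True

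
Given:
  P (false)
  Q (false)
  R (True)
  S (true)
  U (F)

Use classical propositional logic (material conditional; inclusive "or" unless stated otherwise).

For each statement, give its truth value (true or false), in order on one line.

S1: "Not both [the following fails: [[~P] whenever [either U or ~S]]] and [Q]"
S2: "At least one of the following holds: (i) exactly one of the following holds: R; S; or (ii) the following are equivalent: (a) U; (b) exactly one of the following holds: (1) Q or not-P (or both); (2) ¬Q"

S1 true, S2 true

S1: In symbols: ¬((U ∨ ¬S) → ¬P) ↑ Q

¬S = ¬T = F
U ∨ ¬S = F ∨ F = F
¬P = ¬F = T
(U ∨ ¬S) → ¬P = F → T = T
¬((U ∨ ¬S) → ¬P) = ¬T = F
¬((U ∨ ¬S) → ¬P) ↑ Q = F ↑ F = T
So S1 is true.

S2: Formalization: (R ⊕ S) ∨ (U ↔ ((Q ∨ ¬P) ⊕ ¬Q))

R ⊕ S = T ⊕ T = F
¬P = ¬F = T
Q ∨ ¬P = F ∨ T = T
¬Q = ¬F = T
(Q ∨ ¬P) ⊕ ¬Q = T ⊕ T = F
U ↔ ((Q ∨ ¬P) ⊕ ¬Q) = F ↔ F = T
(R ⊕ S) ∨ (U ↔ ((Q ∨ ¬P) ⊕ ¬Q)) = F ∨ T = T
Thus S2 is true.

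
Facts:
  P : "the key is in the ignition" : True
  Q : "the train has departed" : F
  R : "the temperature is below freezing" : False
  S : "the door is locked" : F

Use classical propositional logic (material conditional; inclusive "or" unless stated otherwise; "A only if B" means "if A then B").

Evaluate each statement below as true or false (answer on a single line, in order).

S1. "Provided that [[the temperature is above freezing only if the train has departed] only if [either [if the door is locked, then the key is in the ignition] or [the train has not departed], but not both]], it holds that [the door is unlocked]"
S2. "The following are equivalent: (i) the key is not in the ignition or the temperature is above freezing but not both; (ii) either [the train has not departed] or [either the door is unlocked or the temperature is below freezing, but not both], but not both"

S1 T / S2 F

S1: In symbols: ((¬R → Q) → ((S → P) ⊕ ¬Q)) → ¬S

¬R = ¬F = T
¬R → Q = T → F = F
S → P = F → T = T
¬Q = ¬F = T
(S → P) ⊕ ¬Q = T ⊕ T = F
(¬R → Q) → ((S → P) ⊕ ¬Q) = F → F = T
¬S = ¬F = T
((¬R → Q) → ((S → P) ⊕ ¬Q)) → ¬S = T → T = T
Hence S1 is true.

S2: Formalization: (¬P ⊕ ¬R) ↔ (¬Q ⊕ (¬S ⊕ R))

¬P = ¬T = F
¬R = ¬F = T
¬P ⊕ ¬R = F ⊕ T = T
¬Q = ¬F = T
¬S = ¬F = T
¬S ⊕ R = T ⊕ F = T
¬Q ⊕ (¬S ⊕ R) = T ⊕ T = F
(¬P ⊕ ¬R) ↔ (¬Q ⊕ (¬S ⊕ R)) = T ↔ F = F
Hence S2 is false.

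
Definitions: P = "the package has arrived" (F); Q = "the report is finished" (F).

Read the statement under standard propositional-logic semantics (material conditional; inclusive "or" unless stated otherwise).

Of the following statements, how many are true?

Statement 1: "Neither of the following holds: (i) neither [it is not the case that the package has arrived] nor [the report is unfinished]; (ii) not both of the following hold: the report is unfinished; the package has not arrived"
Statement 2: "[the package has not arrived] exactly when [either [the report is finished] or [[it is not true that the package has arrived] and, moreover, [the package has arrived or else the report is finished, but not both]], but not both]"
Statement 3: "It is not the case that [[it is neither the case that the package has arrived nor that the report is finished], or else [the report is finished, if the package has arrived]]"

Statement 1: This is (~P nor ~Q) nor (~Q nand ~P).

~P = ~F = T
~Q = ~F = T
~P nor ~Q = T nor T = F
~Q = ~F = T
~P = ~F = T
~Q nand ~P = T nand T = F
(~P nor ~Q) nor (~Q nand ~P) = F nor F = T
Thus Statement 1 is true.

Statement 2: Parsed as ~P <-> (Q xor (~P & (P xor Q)))

~P = ~F = T
~P = ~F = T
P xor Q = F xor F = F
~P & (P xor Q) = T & F = F
Q xor (~P & (P xor Q)) = F xor F = F
~P <-> (Q xor (~P & (P xor Q))) = T <-> F = F
Hence Statement 2 is false.

Statement 3: Formalization: ~((P nor Q) | (P -> Q))

P nor Q = F nor F = T
P -> Q = F -> F = T
(P nor Q) | (P -> Q) = T | T = T
~((P nor Q) | (P -> Q)) = ~T = F
So Statement 3 is false.

1 of the 3 statements is true (Statement 1).

1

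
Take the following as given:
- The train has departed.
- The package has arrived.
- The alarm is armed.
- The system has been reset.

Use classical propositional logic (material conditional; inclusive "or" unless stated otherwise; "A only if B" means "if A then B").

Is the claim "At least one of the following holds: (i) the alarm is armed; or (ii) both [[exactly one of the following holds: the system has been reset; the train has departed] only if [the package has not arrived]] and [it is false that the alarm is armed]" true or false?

true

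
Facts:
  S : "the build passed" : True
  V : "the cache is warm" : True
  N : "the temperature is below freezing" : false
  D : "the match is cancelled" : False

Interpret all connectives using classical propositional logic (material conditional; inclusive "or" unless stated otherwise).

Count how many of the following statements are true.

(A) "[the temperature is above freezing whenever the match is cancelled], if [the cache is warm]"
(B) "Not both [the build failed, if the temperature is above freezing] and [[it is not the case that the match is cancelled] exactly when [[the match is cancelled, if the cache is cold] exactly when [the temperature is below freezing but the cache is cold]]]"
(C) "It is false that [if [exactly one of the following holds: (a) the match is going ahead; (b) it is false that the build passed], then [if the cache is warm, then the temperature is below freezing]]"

(A): Formalization: V → (D → ¬N)

¬N = ¬F = T
D → ¬N = F → T = T
V → (D → ¬N) = T → T = T
Hence (A) is true.

(B): Formalization: (¬N → ¬S) ↑ (¬D ↔ ((¬V → D) ↔ (N ∧ ¬V)))

¬N = ¬F = T
¬S = ¬T = F
¬N → ¬S = T → F = F
¬D = ¬F = T
¬V = ¬T = F
¬V → D = F → F = T
¬V = ¬T = F
N ∧ ¬V = F ∧ F = F
(¬V → D) ↔ (N ∧ ¬V) = T ↔ F = F
¬D ↔ ((¬V → D) ↔ (N ∧ ¬V)) = T ↔ F = F
(¬N → ¬S) ↑ (¬D ↔ ((¬V → D) ↔ (N ∧ ¬V))) = F ↑ F = T
Thus (B) is true.

(C): This is ¬((¬D ⊕ ¬S) → (V → N)).

¬D = ¬F = T
¬S = ¬T = F
¬D ⊕ ¬S = T ⊕ F = T
V → N = T → F = F
(¬D ⊕ ¬S) → (V → N) = T → F = F
¬((¬D ⊕ ¬S) → (V → N)) = ¬F = T
Hence (C) is true.

True statements: 3 ((A), (B), (C)).

3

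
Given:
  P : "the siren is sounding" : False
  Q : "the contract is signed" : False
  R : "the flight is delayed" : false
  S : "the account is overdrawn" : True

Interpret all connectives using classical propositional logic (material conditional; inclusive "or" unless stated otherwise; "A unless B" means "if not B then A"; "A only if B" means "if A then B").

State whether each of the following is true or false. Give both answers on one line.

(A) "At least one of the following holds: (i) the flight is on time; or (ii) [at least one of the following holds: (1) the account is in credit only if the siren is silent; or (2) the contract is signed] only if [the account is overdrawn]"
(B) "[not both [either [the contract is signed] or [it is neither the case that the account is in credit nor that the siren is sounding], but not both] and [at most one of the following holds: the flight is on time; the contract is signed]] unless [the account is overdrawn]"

(A): Formalization: ¬R ∨ (((¬S → ¬P) ∨ Q) → S)

¬R = ¬F = T
¬S = ¬T = F
¬P = ¬F = T
¬S → ¬P = F → T = T
(¬S → ¬P) ∨ Q = T ∨ F = T
((¬S → ¬P) ∨ Q) → S = T → T = T
¬R ∨ (((¬S → ¬P) ∨ Q) → S) = T ∨ T = T
So (A) is true.

(B): This is ((Q ⊕ (¬S ↓ P)) ↑ (¬R ↑ Q)) ∨ S.

¬S = ¬T = F
¬S ↓ P = F ↓ F = T
Q ⊕ (¬S ↓ P) = F ⊕ T = T
¬R = ¬F = T
¬R ↑ Q = T ↑ F = T
(Q ⊕ (¬S ↓ P)) ↑ (¬R ↑ Q) = T ↑ T = F
((Q ⊕ (¬S ↓ P)) ↑ (¬R ↑ Q)) ∨ S = F ∨ T = T
Hence (B) is true.

(A) True; (B) True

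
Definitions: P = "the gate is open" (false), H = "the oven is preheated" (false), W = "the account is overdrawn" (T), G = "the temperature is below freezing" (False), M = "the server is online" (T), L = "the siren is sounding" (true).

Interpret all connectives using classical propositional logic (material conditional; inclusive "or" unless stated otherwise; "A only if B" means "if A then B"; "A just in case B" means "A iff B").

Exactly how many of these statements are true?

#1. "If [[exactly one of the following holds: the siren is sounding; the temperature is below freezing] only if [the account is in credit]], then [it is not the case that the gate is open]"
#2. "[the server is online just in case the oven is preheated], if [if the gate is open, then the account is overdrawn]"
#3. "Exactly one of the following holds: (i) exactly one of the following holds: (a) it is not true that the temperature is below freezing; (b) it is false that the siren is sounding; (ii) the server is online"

#1: In symbols: ((L xor G) -> not W) -> not P

L xor G = True xor False = True
not W = not True = False
(L xor G) -> not W = True -> False = False
not P = not False = True
((L xor G) -> not W) -> not P = False -> True = True
So #1 is true.

#2: Parsed as (P -> W) -> (M iff H)

P -> W = False -> True = True
M iff H = True iff False = False
(P -> W) -> (M iff H) = True -> False = False
Thus #2 is false.

#3: Parsed as (not G xor not L) xor M

not G = not False = True
not L = not True = False
not G xor not L = True xor False = True
(not G xor not L) xor M = True xor True = False
Thus #3 is false.

True statements: 1 (#1).

1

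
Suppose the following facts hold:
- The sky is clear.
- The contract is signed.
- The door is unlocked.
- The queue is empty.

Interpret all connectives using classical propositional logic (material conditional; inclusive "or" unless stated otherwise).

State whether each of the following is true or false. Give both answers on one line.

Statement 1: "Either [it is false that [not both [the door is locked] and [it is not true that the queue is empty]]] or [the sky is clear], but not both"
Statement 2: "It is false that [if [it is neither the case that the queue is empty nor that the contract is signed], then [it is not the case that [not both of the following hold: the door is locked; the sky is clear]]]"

Let N = "the door is locked" (False), Q = "the queue is empty" (True), G = "the sky is overcast" (False), L = "the contract is signed" (True).

Statement 1: Parsed as not (N nand not Q) xor not G

not Q = not True = False
N nand not Q = False nand False = True
not (N nand not Q) = not True = False
not G = not False = True
not (N nand not Q) xor not G = False xor True = True
Thus Statement 1 is true.

Statement 2: This is not ((Q nor L) -> not (N nand not G)).

Q nor L = True nor True = False
not G = not False = True
N nand not G = False nand True = True
not (N nand not G) = not True = False
(Q nor L) -> not (N nand not G) = False -> False = True
not ((Q nor L) -> not (N nand not G)) = not True = False
So Statement 2 is false.

Statement 1 True, Statement 2 False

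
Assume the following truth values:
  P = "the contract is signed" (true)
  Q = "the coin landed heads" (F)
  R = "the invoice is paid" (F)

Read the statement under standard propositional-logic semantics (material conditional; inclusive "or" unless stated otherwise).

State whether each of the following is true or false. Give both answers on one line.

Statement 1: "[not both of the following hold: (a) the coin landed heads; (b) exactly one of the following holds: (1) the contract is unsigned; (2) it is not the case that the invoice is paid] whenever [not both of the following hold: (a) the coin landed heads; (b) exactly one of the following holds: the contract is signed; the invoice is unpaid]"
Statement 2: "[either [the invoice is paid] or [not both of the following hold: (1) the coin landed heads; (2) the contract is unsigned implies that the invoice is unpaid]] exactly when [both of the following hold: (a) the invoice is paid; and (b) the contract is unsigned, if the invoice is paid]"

Statement 1: This is (Q nand (P xor not R)) -> (Q nand (not P xor not R)).

not R = not False = True
P xor not R = True xor True = False
Q nand (P xor not R) = False nand False = True
not P = not True = False
not R = not False = True
not P xor not R = False xor True = True
Q nand (not P xor not R) = False nand True = True
(Q nand (P xor not R)) -> (Q nand (not P xor not R)) = True -> True = True
Hence Statement 1 is true.

Statement 2: This is (R or (Q nand (not P -> not R))) iff (R and (R -> not P)).

not P = not True = False
not R = not False = True
not P -> not R = False -> True = True
Q nand (not P -> not R) = False nand True = True
R or (Q nand (not P -> not R)) = False or True = True
not P = not True = False
R -> not P = False -> False = True
R and (R -> not P) = False and True = False
(R or (Q nand (not P -> not R))) iff (R and (R -> not P)) = True iff False = False
Thus Statement 2 is false.

Statement 1 True, Statement 2 False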